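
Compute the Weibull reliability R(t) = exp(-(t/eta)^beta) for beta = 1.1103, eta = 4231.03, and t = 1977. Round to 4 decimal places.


beta = 1.1103, eta = 4231.03, t = 1977
t/eta = 1977 / 4231.03 = 0.4673
(t/eta)^beta = 0.4673^1.1103 = 0.4296
R(t) = exp(-0.4296)
R(t) = 0.6507

0.6507


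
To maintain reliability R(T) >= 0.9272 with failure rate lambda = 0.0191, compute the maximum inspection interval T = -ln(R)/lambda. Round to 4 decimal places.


R_target = 0.9272
lambda = 0.0191
-ln(0.9272) = 0.0756
T = 0.0756 / 0.0191
T = 3.9574

3.9574


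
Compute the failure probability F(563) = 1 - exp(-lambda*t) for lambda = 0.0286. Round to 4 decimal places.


lambda = 0.0286, t = 563
lambda * t = 16.1018
exp(-16.1018) = 0.0
F(t) = 1 - 0.0
F(t) = 1.0

1.0


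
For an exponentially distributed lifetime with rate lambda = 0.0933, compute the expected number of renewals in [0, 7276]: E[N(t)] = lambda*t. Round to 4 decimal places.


lambda = 0.0933
t = 7276
E[N(t)] = lambda * t
E[N(t)] = 0.0933 * 7276
E[N(t)] = 678.8508

678.8508


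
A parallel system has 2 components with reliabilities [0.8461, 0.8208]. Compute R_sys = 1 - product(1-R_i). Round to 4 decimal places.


Components: [0.8461, 0.8208]
(1 - 0.8461) = 0.1539, running product = 0.1539
(1 - 0.8208) = 0.1792, running product = 0.0276
Product of (1-R_i) = 0.0276
R_sys = 1 - 0.0276 = 0.9724

0.9724


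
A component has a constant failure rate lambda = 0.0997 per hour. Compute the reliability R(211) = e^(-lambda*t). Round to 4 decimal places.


lambda = 0.0997
t = 211
lambda * t = 21.0367
R(t) = e^(-21.0367)
R(t) = 0.0

0.0


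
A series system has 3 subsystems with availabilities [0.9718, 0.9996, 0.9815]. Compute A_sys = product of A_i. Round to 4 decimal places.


Subsystems: [0.9718, 0.9996, 0.9815]
After subsystem 1 (A=0.9718): product = 0.9718
After subsystem 2 (A=0.9996): product = 0.9714
After subsystem 3 (A=0.9815): product = 0.9534
A_sys = 0.9534

0.9534


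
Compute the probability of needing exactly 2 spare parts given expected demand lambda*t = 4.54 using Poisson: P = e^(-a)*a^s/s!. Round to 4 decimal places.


a = 4.54, s = 2
e^(-a) = e^(-4.54) = 0.0107
a^s = 4.54^2 = 20.6116
s! = 2
P = 0.0107 * 20.6116 / 2
P = 0.11

0.11


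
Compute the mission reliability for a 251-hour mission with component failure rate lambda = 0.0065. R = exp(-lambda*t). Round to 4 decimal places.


lambda = 0.0065
mission_time = 251
lambda * t = 0.0065 * 251 = 1.6315
R = exp(-1.6315)
R = 0.1956

0.1956


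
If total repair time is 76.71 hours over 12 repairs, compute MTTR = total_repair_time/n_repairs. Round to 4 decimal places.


total_repair_time = 76.71
n_repairs = 12
MTTR = 76.71 / 12
MTTR = 6.3925

6.3925


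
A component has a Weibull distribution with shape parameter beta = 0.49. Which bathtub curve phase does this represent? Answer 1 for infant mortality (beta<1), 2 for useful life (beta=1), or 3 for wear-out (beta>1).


beta = 0.49
Compare beta to 1:
beta < 1 => infant mortality (phase 1)
beta = 1 => useful life (phase 2)
beta > 1 => wear-out (phase 3)
Since beta = 0.49, this is infant mortality (decreasing failure rate)
Phase = 1

1


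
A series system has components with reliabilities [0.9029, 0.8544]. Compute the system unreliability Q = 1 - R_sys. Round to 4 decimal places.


Components: [0.9029, 0.8544]
After component 1: product = 0.9029
After component 2: product = 0.7714
R_sys = 0.7714
Q = 1 - 0.7714 = 0.2286

0.2286


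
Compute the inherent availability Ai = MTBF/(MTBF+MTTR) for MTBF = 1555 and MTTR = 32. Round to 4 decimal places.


MTBF = 1555
MTTR = 32
MTBF + MTTR = 1587
Ai = 1555 / 1587
Ai = 0.9798

0.9798


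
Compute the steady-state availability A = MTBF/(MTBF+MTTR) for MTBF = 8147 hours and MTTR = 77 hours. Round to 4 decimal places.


MTBF = 8147
MTTR = 77
MTBF + MTTR = 8224
A = 8147 / 8224
A = 0.9906

0.9906


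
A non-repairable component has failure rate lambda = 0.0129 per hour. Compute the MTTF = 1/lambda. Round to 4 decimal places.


lambda = 0.0129
MTTF = 1 / 0.0129
MTTF = 77.5194

77.5194


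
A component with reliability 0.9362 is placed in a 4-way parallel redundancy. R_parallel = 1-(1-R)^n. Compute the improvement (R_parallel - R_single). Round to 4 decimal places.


R_single = 0.9362, n = 4
1 - R_single = 0.0638
(1 - R_single)^n = 0.0638^4 = 0.0
R_parallel = 1 - 0.0 = 1.0
Improvement = 1.0 - 0.9362
Improvement = 0.0638

0.0638


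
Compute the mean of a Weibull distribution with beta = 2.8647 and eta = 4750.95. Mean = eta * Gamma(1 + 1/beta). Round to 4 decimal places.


beta = 2.8647, eta = 4750.95
1/beta = 0.3491
1 + 1/beta = 1.3491
Gamma(1.3491) = 0.8912
Mean = 4750.95 * 0.8912
Mean = 4234.2633

4234.2633


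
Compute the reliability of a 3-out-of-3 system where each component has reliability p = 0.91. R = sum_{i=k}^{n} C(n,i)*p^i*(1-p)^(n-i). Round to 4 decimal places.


k = 3, n = 3, p = 0.91
i=3: C(3,3)=1 * 0.91^3 * 0.09^0 = 0.7536
R = sum of terms = 0.7536

0.7536


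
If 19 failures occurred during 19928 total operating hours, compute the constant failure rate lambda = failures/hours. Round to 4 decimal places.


failures = 19
total_hours = 19928
lambda = 19 / 19928
lambda = 0.001

0.001


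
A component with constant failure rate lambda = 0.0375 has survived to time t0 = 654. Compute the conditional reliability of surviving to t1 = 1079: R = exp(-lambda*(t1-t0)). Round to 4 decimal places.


lambda = 0.0375
t0 = 654, t1 = 1079
t1 - t0 = 425
lambda * (t1-t0) = 0.0375 * 425 = 15.9375
R = exp(-15.9375)
R = 0.0

0.0


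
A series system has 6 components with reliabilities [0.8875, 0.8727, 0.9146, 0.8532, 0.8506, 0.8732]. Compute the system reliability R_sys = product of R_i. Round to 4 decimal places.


Components: [0.8875, 0.8727, 0.9146, 0.8532, 0.8506, 0.8732]
After component 1 (R=0.8875): product = 0.8875
After component 2 (R=0.8727): product = 0.7745
After component 3 (R=0.9146): product = 0.7084
After component 4 (R=0.8532): product = 0.6044
After component 5 (R=0.8506): product = 0.5141
After component 6 (R=0.8732): product = 0.4489
R_sys = 0.4489

0.4489


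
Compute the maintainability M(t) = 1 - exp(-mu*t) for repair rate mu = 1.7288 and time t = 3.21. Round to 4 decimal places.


mu = 1.7288, t = 3.21
mu * t = 1.7288 * 3.21 = 5.5494
exp(-5.5494) = 0.0039
M(t) = 1 - 0.0039
M(t) = 0.9961

0.9961


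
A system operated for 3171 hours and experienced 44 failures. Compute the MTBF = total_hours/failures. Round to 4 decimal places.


total_hours = 3171
failures = 44
MTBF = 3171 / 44
MTBF = 72.0682

72.0682


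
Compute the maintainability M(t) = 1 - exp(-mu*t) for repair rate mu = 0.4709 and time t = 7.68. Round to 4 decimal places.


mu = 0.4709, t = 7.68
mu * t = 0.4709 * 7.68 = 3.6165
exp(-3.6165) = 0.0269
M(t) = 1 - 0.0269
M(t) = 0.9731

0.9731


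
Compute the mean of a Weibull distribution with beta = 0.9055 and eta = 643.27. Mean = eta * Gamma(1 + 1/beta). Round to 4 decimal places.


beta = 0.9055, eta = 643.27
1/beta = 1.1044
1 + 1/beta = 2.1044
Gamma(2.1044) = 1.0487
Mean = 643.27 * 1.0487
Mean = 674.6036

674.6036


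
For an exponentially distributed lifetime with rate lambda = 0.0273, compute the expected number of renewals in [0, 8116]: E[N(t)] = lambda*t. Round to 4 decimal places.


lambda = 0.0273
t = 8116
E[N(t)] = lambda * t
E[N(t)] = 0.0273 * 8116
E[N(t)] = 221.5668

221.5668


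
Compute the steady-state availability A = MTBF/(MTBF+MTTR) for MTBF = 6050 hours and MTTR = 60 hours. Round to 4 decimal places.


MTBF = 6050
MTTR = 60
MTBF + MTTR = 6110
A = 6050 / 6110
A = 0.9902

0.9902


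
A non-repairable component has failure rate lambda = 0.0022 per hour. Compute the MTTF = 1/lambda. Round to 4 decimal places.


lambda = 0.0022
MTTF = 1 / 0.0022
MTTF = 454.5455

454.5455


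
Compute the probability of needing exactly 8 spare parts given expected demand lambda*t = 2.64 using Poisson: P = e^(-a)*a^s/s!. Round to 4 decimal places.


a = 2.64, s = 8
e^(-a) = e^(-2.64) = 0.0714
a^s = 2.64^8 = 2359.5621
s! = 40320
P = 0.0714 * 2359.5621 / 40320
P = 0.0042

0.0042


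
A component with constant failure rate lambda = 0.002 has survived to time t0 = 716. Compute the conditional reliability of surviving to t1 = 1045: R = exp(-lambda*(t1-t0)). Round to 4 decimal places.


lambda = 0.002
t0 = 716, t1 = 1045
t1 - t0 = 329
lambda * (t1-t0) = 0.002 * 329 = 0.658
R = exp(-0.658)
R = 0.5179

0.5179


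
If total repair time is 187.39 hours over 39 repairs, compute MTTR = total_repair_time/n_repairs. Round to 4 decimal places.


total_repair_time = 187.39
n_repairs = 39
MTTR = 187.39 / 39
MTTR = 4.8049

4.8049


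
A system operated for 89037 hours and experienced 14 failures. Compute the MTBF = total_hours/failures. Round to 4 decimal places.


total_hours = 89037
failures = 14
MTBF = 89037 / 14
MTBF = 6359.7857

6359.7857


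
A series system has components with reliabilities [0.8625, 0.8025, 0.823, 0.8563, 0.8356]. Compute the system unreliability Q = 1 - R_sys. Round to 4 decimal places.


Components: [0.8625, 0.8025, 0.823, 0.8563, 0.8356]
After component 1: product = 0.8625
After component 2: product = 0.6922
After component 3: product = 0.5696
After component 4: product = 0.4878
After component 5: product = 0.4076
R_sys = 0.4076
Q = 1 - 0.4076 = 0.5924

0.5924


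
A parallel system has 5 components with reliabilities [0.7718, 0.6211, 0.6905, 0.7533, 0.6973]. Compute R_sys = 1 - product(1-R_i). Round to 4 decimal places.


Components: [0.7718, 0.6211, 0.6905, 0.7533, 0.6973]
(1 - 0.7718) = 0.2282, running product = 0.2282
(1 - 0.6211) = 0.3789, running product = 0.0865
(1 - 0.6905) = 0.3095, running product = 0.0268
(1 - 0.7533) = 0.2467, running product = 0.0066
(1 - 0.6973) = 0.3027, running product = 0.002
Product of (1-R_i) = 0.002
R_sys = 1 - 0.002 = 0.998

0.998


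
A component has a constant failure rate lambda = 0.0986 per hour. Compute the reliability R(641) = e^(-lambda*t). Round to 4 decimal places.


lambda = 0.0986
t = 641
lambda * t = 63.2026
R(t) = e^(-63.2026)
R(t) = 0.0

0.0


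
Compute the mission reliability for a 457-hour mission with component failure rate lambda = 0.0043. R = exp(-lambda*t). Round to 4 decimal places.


lambda = 0.0043
mission_time = 457
lambda * t = 0.0043 * 457 = 1.9651
R = exp(-1.9651)
R = 0.1401

0.1401


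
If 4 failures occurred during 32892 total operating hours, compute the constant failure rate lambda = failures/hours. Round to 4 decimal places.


failures = 4
total_hours = 32892
lambda = 4 / 32892
lambda = 0.0001

0.0001


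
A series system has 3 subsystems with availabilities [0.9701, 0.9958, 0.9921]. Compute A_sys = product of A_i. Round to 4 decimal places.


Subsystems: [0.9701, 0.9958, 0.9921]
After subsystem 1 (A=0.9701): product = 0.9701
After subsystem 2 (A=0.9958): product = 0.966
After subsystem 3 (A=0.9921): product = 0.9584
A_sys = 0.9584

0.9584


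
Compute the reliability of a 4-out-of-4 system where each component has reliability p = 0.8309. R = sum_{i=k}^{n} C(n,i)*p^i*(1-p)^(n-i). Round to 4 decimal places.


k = 4, n = 4, p = 0.8309
i=4: C(4,4)=1 * 0.8309^4 * 0.1691^0 = 0.4766
R = sum of terms = 0.4766

0.4766


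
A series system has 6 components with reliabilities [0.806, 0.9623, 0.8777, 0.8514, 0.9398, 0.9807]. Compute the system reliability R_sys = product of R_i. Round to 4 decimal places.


Components: [0.806, 0.9623, 0.8777, 0.8514, 0.9398, 0.9807]
After component 1 (R=0.806): product = 0.806
After component 2 (R=0.9623): product = 0.7756
After component 3 (R=0.8777): product = 0.6808
After component 4 (R=0.8514): product = 0.5796
After component 5 (R=0.9398): product = 0.5447
After component 6 (R=0.9807): product = 0.5342
R_sys = 0.5342

0.5342


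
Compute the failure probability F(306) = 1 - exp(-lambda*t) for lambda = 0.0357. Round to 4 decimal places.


lambda = 0.0357, t = 306
lambda * t = 10.9242
exp(-10.9242) = 0.0
F(t) = 1 - 0.0
F(t) = 1.0

1.0


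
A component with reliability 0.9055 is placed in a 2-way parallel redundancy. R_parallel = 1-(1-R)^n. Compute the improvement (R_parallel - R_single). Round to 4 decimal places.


R_single = 0.9055, n = 2
1 - R_single = 0.0945
(1 - R_single)^n = 0.0945^2 = 0.0089
R_parallel = 1 - 0.0089 = 0.9911
Improvement = 0.9911 - 0.9055
Improvement = 0.0856

0.0856


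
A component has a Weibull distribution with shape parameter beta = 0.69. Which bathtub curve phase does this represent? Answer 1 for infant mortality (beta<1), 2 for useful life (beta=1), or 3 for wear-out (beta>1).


beta = 0.69
Compare beta to 1:
beta < 1 => infant mortality (phase 1)
beta = 1 => useful life (phase 2)
beta > 1 => wear-out (phase 3)
Since beta = 0.69, this is infant mortality (decreasing failure rate)
Phase = 1

1


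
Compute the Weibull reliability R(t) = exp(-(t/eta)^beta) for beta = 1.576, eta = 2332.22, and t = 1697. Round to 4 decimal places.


beta = 1.576, eta = 2332.22, t = 1697
t/eta = 1697 / 2332.22 = 0.7276
(t/eta)^beta = 0.7276^1.576 = 0.6059
R(t) = exp(-0.6059)
R(t) = 0.5456

0.5456


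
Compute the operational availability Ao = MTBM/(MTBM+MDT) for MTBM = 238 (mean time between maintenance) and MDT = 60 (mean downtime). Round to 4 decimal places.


MTBM = 238
MDT = 60
MTBM + MDT = 298
Ao = 238 / 298
Ao = 0.7987

0.7987


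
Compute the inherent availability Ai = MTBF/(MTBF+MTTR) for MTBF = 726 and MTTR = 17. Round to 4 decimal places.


MTBF = 726
MTTR = 17
MTBF + MTTR = 743
Ai = 726 / 743
Ai = 0.9771

0.9771


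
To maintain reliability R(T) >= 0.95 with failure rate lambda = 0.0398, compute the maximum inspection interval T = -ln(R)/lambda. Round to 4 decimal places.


R_target = 0.95
lambda = 0.0398
-ln(0.95) = 0.0513
T = 0.0513 / 0.0398
T = 1.2888

1.2888


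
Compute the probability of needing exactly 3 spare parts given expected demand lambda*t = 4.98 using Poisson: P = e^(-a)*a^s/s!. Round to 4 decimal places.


a = 4.98, s = 3
e^(-a) = e^(-4.98) = 0.0069
a^s = 4.98^3 = 123.506
s! = 6
P = 0.0069 * 123.506 / 6
P = 0.1415

0.1415


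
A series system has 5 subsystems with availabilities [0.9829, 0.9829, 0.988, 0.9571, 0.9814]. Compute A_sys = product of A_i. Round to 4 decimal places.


Subsystems: [0.9829, 0.9829, 0.988, 0.9571, 0.9814]
After subsystem 1 (A=0.9829): product = 0.9829
After subsystem 2 (A=0.9829): product = 0.9661
After subsystem 3 (A=0.988): product = 0.9545
After subsystem 4 (A=0.9571): product = 0.9136
After subsystem 5 (A=0.9814): product = 0.8966
A_sys = 0.8966

0.8966


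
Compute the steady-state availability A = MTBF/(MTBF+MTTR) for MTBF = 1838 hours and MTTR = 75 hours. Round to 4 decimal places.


MTBF = 1838
MTTR = 75
MTBF + MTTR = 1913
A = 1838 / 1913
A = 0.9608

0.9608


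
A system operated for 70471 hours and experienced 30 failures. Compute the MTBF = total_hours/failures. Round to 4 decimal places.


total_hours = 70471
failures = 30
MTBF = 70471 / 30
MTBF = 2349.0333

2349.0333


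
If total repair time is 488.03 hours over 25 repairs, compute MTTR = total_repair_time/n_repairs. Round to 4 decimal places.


total_repair_time = 488.03
n_repairs = 25
MTTR = 488.03 / 25
MTTR = 19.5212

19.5212


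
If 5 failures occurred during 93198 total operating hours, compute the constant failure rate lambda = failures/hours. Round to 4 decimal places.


failures = 5
total_hours = 93198
lambda = 5 / 93198
lambda = 0.0001

0.0001


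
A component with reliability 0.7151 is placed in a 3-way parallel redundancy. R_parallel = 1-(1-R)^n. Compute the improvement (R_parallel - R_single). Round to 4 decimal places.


R_single = 0.7151, n = 3
1 - R_single = 0.2849
(1 - R_single)^n = 0.2849^3 = 0.0231
R_parallel = 1 - 0.0231 = 0.9769
Improvement = 0.9769 - 0.7151
Improvement = 0.2618

0.2618


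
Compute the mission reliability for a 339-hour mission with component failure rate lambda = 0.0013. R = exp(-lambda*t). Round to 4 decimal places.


lambda = 0.0013
mission_time = 339
lambda * t = 0.0013 * 339 = 0.4407
R = exp(-0.4407)
R = 0.6436

0.6436


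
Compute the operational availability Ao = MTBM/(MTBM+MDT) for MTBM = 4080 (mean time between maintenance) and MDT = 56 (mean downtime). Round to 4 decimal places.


MTBM = 4080
MDT = 56
MTBM + MDT = 4136
Ao = 4080 / 4136
Ao = 0.9865

0.9865


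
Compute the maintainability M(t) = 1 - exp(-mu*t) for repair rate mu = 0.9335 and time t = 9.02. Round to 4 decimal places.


mu = 0.9335, t = 9.02
mu * t = 0.9335 * 9.02 = 8.4202
exp(-8.4202) = 0.0002
M(t) = 1 - 0.0002
M(t) = 0.9998

0.9998


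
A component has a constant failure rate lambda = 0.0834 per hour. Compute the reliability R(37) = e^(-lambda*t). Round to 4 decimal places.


lambda = 0.0834
t = 37
lambda * t = 3.0858
R(t) = e^(-3.0858)
R(t) = 0.0457

0.0457


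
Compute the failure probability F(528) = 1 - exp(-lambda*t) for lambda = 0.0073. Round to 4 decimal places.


lambda = 0.0073, t = 528
lambda * t = 3.8544
exp(-3.8544) = 0.0212
F(t) = 1 - 0.0212
F(t) = 0.9788

0.9788


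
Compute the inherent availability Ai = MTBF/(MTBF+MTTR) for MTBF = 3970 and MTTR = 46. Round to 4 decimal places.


MTBF = 3970
MTTR = 46
MTBF + MTTR = 4016
Ai = 3970 / 4016
Ai = 0.9885

0.9885


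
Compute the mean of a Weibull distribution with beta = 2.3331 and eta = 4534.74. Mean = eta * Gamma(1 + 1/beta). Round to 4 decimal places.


beta = 2.3331, eta = 4534.74
1/beta = 0.4286
1 + 1/beta = 1.4286
Gamma(1.4286) = 0.8861
Mean = 4534.74 * 0.8861
Mean = 4018.1207

4018.1207


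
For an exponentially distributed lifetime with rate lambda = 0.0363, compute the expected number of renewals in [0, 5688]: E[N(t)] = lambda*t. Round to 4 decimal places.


lambda = 0.0363
t = 5688
E[N(t)] = lambda * t
E[N(t)] = 0.0363 * 5688
E[N(t)] = 206.4744

206.4744


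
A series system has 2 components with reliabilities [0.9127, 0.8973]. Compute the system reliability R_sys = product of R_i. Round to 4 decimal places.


Components: [0.9127, 0.8973]
After component 1 (R=0.9127): product = 0.9127
After component 2 (R=0.8973): product = 0.819
R_sys = 0.819

0.819


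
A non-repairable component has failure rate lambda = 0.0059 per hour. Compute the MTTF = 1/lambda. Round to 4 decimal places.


lambda = 0.0059
MTTF = 1 / 0.0059
MTTF = 169.4915

169.4915


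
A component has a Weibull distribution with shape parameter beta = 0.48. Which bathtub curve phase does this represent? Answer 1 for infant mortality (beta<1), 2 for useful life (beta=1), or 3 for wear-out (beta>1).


beta = 0.48
Compare beta to 1:
beta < 1 => infant mortality (phase 1)
beta = 1 => useful life (phase 2)
beta > 1 => wear-out (phase 3)
Since beta = 0.48, this is infant mortality (decreasing failure rate)
Phase = 1

1


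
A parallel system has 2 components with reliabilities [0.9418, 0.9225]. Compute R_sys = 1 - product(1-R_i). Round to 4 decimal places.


Components: [0.9418, 0.9225]
(1 - 0.9418) = 0.0582, running product = 0.0582
(1 - 0.9225) = 0.0775, running product = 0.0045
Product of (1-R_i) = 0.0045
R_sys = 1 - 0.0045 = 0.9955

0.9955


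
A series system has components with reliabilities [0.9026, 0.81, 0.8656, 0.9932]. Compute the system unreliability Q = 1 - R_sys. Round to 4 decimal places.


Components: [0.9026, 0.81, 0.8656, 0.9932]
After component 1: product = 0.9026
After component 2: product = 0.7311
After component 3: product = 0.6328
After component 4: product = 0.6285
R_sys = 0.6285
Q = 1 - 0.6285 = 0.3715

0.3715


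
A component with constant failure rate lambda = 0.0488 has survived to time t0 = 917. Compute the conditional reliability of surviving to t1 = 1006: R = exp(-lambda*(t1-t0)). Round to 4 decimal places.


lambda = 0.0488
t0 = 917, t1 = 1006
t1 - t0 = 89
lambda * (t1-t0) = 0.0488 * 89 = 4.3432
R = exp(-4.3432)
R = 0.013

0.013


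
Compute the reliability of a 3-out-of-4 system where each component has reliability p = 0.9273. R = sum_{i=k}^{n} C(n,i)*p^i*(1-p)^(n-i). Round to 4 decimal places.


k = 3, n = 4, p = 0.9273
i=3: C(4,3)=4 * 0.9273^3 * 0.0727^1 = 0.2319
i=4: C(4,4)=1 * 0.9273^4 * 0.0727^0 = 0.7394
R = sum of terms = 0.9713

0.9713


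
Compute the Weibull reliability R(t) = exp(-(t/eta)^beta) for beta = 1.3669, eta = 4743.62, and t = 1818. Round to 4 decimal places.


beta = 1.3669, eta = 4743.62, t = 1818
t/eta = 1818 / 4743.62 = 0.3833
(t/eta)^beta = 0.3833^1.3669 = 0.2696
R(t) = exp(-0.2696)
R(t) = 0.7637

0.7637


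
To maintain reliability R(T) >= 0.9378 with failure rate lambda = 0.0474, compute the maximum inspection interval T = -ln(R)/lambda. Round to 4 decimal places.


R_target = 0.9378
lambda = 0.0474
-ln(0.9378) = 0.0642
T = 0.0642 / 0.0474
T = 1.3548

1.3548


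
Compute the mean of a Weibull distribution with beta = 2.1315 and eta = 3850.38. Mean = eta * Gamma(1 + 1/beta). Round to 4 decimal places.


beta = 2.1315, eta = 3850.38
1/beta = 0.4692
1 + 1/beta = 1.4692
Gamma(1.4692) = 0.8856
Mean = 3850.38 * 0.8856
Mean = 3410.0019

3410.0019


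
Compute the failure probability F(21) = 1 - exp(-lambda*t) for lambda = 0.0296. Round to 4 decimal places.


lambda = 0.0296, t = 21
lambda * t = 0.6216
exp(-0.6216) = 0.5371
F(t) = 1 - 0.5371
F(t) = 0.4629

0.4629


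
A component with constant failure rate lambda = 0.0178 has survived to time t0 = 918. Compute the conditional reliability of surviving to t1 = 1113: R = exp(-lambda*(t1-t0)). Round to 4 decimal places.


lambda = 0.0178
t0 = 918, t1 = 1113
t1 - t0 = 195
lambda * (t1-t0) = 0.0178 * 195 = 3.471
R = exp(-3.471)
R = 0.0311

0.0311


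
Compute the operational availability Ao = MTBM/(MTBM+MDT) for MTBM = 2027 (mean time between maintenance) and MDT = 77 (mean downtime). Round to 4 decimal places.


MTBM = 2027
MDT = 77
MTBM + MDT = 2104
Ao = 2027 / 2104
Ao = 0.9634

0.9634


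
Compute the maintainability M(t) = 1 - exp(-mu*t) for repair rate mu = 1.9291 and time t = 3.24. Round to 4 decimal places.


mu = 1.9291, t = 3.24
mu * t = 1.9291 * 3.24 = 6.2503
exp(-6.2503) = 0.0019
M(t) = 1 - 0.0019
M(t) = 0.9981

0.9981


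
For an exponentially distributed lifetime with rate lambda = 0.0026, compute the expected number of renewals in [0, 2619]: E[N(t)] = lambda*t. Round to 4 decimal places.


lambda = 0.0026
t = 2619
E[N(t)] = lambda * t
E[N(t)] = 0.0026 * 2619
E[N(t)] = 6.8094

6.8094


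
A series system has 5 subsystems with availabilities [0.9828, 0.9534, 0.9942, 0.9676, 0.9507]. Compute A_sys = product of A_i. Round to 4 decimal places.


Subsystems: [0.9828, 0.9534, 0.9942, 0.9676, 0.9507]
After subsystem 1 (A=0.9828): product = 0.9828
After subsystem 2 (A=0.9534): product = 0.937
After subsystem 3 (A=0.9942): product = 0.9316
After subsystem 4 (A=0.9676): product = 0.9014
After subsystem 5 (A=0.9507): product = 0.8569
A_sys = 0.8569

0.8569


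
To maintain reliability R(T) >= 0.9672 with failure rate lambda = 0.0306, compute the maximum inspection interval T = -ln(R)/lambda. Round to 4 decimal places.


R_target = 0.9672
lambda = 0.0306
-ln(0.9672) = 0.0333
T = 0.0333 / 0.0306
T = 1.0899

1.0899


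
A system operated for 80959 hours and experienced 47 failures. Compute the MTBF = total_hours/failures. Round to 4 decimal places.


total_hours = 80959
failures = 47
MTBF = 80959 / 47
MTBF = 1722.5319

1722.5319


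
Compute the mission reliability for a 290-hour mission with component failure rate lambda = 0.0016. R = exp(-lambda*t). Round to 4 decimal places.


lambda = 0.0016
mission_time = 290
lambda * t = 0.0016 * 290 = 0.464
R = exp(-0.464)
R = 0.6288

0.6288


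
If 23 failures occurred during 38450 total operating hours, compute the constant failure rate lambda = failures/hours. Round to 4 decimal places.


failures = 23
total_hours = 38450
lambda = 23 / 38450
lambda = 0.0006

0.0006


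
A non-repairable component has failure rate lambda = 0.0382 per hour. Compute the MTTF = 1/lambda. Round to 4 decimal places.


lambda = 0.0382
MTTF = 1 / 0.0382
MTTF = 26.178

26.178


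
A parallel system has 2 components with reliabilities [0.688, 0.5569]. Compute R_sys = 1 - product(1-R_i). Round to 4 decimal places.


Components: [0.688, 0.5569]
(1 - 0.688) = 0.312, running product = 0.312
(1 - 0.5569) = 0.4431, running product = 0.1382
Product of (1-R_i) = 0.1382
R_sys = 1 - 0.1382 = 0.8618

0.8618


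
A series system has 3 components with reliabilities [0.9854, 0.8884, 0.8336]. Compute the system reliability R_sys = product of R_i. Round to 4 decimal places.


Components: [0.9854, 0.8884, 0.8336]
After component 1 (R=0.9854): product = 0.9854
After component 2 (R=0.8884): product = 0.8754
After component 3 (R=0.8336): product = 0.7298
R_sys = 0.7298

0.7298


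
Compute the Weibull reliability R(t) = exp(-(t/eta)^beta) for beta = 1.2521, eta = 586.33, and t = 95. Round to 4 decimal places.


beta = 1.2521, eta = 586.33, t = 95
t/eta = 95 / 586.33 = 0.162
(t/eta)^beta = 0.162^1.2521 = 0.1024
R(t) = exp(-0.1024)
R(t) = 0.9027

0.9027


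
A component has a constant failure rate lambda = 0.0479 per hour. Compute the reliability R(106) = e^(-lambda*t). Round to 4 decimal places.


lambda = 0.0479
t = 106
lambda * t = 5.0774
R(t) = e^(-5.0774)
R(t) = 0.0062

0.0062


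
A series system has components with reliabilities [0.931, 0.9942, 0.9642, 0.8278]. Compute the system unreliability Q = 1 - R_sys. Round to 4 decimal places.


Components: [0.931, 0.9942, 0.9642, 0.8278]
After component 1: product = 0.931
After component 2: product = 0.9256
After component 3: product = 0.8925
After component 4: product = 0.7388
R_sys = 0.7388
Q = 1 - 0.7388 = 0.2612

0.2612


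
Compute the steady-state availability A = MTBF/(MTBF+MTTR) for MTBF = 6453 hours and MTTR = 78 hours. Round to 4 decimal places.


MTBF = 6453
MTTR = 78
MTBF + MTTR = 6531
A = 6453 / 6531
A = 0.9881

0.9881


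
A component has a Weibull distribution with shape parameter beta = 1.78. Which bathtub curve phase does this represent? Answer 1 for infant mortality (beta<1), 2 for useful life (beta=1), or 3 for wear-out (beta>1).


beta = 1.78
Compare beta to 1:
beta < 1 => infant mortality (phase 1)
beta = 1 => useful life (phase 2)
beta > 1 => wear-out (phase 3)
Since beta = 1.78, this is wear-out (increasing failure rate)
Phase = 3

3


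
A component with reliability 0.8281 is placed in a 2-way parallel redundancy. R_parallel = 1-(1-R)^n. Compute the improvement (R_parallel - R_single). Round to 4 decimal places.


R_single = 0.8281, n = 2
1 - R_single = 0.1719
(1 - R_single)^n = 0.1719^2 = 0.0295
R_parallel = 1 - 0.0295 = 0.9705
Improvement = 0.9705 - 0.8281
Improvement = 0.1424

0.1424


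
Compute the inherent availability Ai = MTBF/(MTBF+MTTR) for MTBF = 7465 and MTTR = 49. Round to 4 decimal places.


MTBF = 7465
MTTR = 49
MTBF + MTTR = 7514
Ai = 7465 / 7514
Ai = 0.9935

0.9935


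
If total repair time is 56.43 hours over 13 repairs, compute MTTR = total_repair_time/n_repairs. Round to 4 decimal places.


total_repair_time = 56.43
n_repairs = 13
MTTR = 56.43 / 13
MTTR = 4.3408

4.3408


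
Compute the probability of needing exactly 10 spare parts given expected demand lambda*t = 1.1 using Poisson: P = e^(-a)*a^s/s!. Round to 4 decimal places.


a = 1.1, s = 10
e^(-a) = e^(-1.1) = 0.3329
a^s = 1.1^10 = 2.5937
s! = 3628800
P = 0.3329 * 2.5937 / 3628800
P = 0.0

0.0


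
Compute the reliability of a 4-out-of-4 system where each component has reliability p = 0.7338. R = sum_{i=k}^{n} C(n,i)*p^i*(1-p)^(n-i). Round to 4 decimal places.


k = 4, n = 4, p = 0.7338
i=4: C(4,4)=1 * 0.7338^4 * 0.2662^0 = 0.2899
R = sum of terms = 0.2899

0.2899


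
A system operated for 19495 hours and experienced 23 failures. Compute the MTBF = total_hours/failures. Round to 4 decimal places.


total_hours = 19495
failures = 23
MTBF = 19495 / 23
MTBF = 847.6087

847.6087


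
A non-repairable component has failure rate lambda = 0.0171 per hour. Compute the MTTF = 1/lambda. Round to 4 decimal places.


lambda = 0.0171
MTTF = 1 / 0.0171
MTTF = 58.4795

58.4795


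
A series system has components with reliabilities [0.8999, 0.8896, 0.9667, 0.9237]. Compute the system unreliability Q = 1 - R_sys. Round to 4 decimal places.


Components: [0.8999, 0.8896, 0.9667, 0.9237]
After component 1: product = 0.8999
After component 2: product = 0.8006
After component 3: product = 0.7739
After component 4: product = 0.7148
R_sys = 0.7148
Q = 1 - 0.7148 = 0.2852

0.2852


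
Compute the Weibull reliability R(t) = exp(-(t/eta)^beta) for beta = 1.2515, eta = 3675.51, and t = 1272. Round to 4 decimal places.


beta = 1.2515, eta = 3675.51, t = 1272
t/eta = 1272 / 3675.51 = 0.3461
(t/eta)^beta = 0.3461^1.2515 = 0.265
R(t) = exp(-0.265)
R(t) = 0.7672

0.7672


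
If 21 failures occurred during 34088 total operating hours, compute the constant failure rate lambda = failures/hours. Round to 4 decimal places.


failures = 21
total_hours = 34088
lambda = 21 / 34088
lambda = 0.0006

0.0006


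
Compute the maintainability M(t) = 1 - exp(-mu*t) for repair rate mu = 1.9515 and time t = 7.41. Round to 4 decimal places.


mu = 1.9515, t = 7.41
mu * t = 1.9515 * 7.41 = 14.4606
exp(-14.4606) = 0.0
M(t) = 1 - 0.0
M(t) = 1.0

1.0


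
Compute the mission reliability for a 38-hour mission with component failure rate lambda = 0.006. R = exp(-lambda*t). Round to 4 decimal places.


lambda = 0.006
mission_time = 38
lambda * t = 0.006 * 38 = 0.228
R = exp(-0.228)
R = 0.7961

0.7961


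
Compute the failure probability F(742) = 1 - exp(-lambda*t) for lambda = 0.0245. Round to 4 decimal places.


lambda = 0.0245, t = 742
lambda * t = 18.179
exp(-18.179) = 0.0
F(t) = 1 - 0.0
F(t) = 1.0

1.0


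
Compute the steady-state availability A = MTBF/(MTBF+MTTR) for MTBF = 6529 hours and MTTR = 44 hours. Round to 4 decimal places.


MTBF = 6529
MTTR = 44
MTBF + MTTR = 6573
A = 6529 / 6573
A = 0.9933

0.9933


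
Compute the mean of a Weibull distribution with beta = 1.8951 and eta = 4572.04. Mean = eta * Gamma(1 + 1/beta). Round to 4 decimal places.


beta = 1.8951, eta = 4572.04
1/beta = 0.5277
1 + 1/beta = 1.5277
Gamma(1.5277) = 0.8874
Mean = 4572.04 * 0.8874
Mean = 4057.3997

4057.3997


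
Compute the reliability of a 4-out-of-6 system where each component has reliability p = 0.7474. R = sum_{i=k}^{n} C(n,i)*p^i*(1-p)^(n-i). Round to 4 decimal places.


k = 4, n = 6, p = 0.7474
i=4: C(6,4)=15 * 0.7474^4 * 0.2526^2 = 0.2987
i=5: C(6,5)=6 * 0.7474^5 * 0.2526^1 = 0.3535
i=6: C(6,6)=1 * 0.7474^6 * 0.2526^0 = 0.1743
R = sum of terms = 0.8264

0.8264


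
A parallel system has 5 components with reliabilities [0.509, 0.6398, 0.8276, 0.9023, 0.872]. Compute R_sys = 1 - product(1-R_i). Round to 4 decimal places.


Components: [0.509, 0.6398, 0.8276, 0.9023, 0.872]
(1 - 0.509) = 0.491, running product = 0.491
(1 - 0.6398) = 0.3602, running product = 0.1769
(1 - 0.8276) = 0.1724, running product = 0.0305
(1 - 0.9023) = 0.0977, running product = 0.003
(1 - 0.872) = 0.128, running product = 0.0004
Product of (1-R_i) = 0.0004
R_sys = 1 - 0.0004 = 0.9996

0.9996


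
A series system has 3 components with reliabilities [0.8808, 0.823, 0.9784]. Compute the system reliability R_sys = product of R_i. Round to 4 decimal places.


Components: [0.8808, 0.823, 0.9784]
After component 1 (R=0.8808): product = 0.8808
After component 2 (R=0.823): product = 0.7249
After component 3 (R=0.9784): product = 0.7092
R_sys = 0.7092

0.7092


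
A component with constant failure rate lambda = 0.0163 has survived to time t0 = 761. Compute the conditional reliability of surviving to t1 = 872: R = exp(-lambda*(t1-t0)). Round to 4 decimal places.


lambda = 0.0163
t0 = 761, t1 = 872
t1 - t0 = 111
lambda * (t1-t0) = 0.0163 * 111 = 1.8093
R = exp(-1.8093)
R = 0.1638

0.1638


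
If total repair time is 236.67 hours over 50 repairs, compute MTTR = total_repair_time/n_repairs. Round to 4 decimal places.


total_repair_time = 236.67
n_repairs = 50
MTTR = 236.67 / 50
MTTR = 4.7334

4.7334


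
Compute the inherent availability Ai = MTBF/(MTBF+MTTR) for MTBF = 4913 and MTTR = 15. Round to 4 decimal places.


MTBF = 4913
MTTR = 15
MTBF + MTTR = 4928
Ai = 4913 / 4928
Ai = 0.997

0.997


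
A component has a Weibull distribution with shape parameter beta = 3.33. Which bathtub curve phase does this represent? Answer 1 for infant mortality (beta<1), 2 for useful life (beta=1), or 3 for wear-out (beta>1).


beta = 3.33
Compare beta to 1:
beta < 1 => infant mortality (phase 1)
beta = 1 => useful life (phase 2)
beta > 1 => wear-out (phase 3)
Since beta = 3.33, this is wear-out (increasing failure rate)
Phase = 3

3


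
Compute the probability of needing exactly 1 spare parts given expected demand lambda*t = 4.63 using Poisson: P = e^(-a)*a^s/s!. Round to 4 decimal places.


a = 4.63, s = 1
e^(-a) = e^(-4.63) = 0.0098
a^s = 4.63^1 = 4.63
s! = 1
P = 0.0098 * 4.63 / 1
P = 0.0452

0.0452


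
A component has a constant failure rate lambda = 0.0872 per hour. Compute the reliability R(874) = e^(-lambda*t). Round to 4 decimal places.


lambda = 0.0872
t = 874
lambda * t = 76.2128
R(t) = e^(-76.2128)
R(t) = 0.0

0.0


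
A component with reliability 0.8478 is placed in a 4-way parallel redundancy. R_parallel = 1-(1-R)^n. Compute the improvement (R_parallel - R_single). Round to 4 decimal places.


R_single = 0.8478, n = 4
1 - R_single = 0.1522
(1 - R_single)^n = 0.1522^4 = 0.0005
R_parallel = 1 - 0.0005 = 0.9995
Improvement = 0.9995 - 0.8478
Improvement = 0.1517

0.1517


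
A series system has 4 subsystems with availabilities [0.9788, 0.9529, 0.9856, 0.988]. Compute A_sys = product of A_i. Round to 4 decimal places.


Subsystems: [0.9788, 0.9529, 0.9856, 0.988]
After subsystem 1 (A=0.9788): product = 0.9788
After subsystem 2 (A=0.9529): product = 0.9327
After subsystem 3 (A=0.9856): product = 0.9193
After subsystem 4 (A=0.988): product = 0.9082
A_sys = 0.9082

0.9082


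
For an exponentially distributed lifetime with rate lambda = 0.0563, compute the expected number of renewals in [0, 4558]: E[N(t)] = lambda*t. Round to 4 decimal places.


lambda = 0.0563
t = 4558
E[N(t)] = lambda * t
E[N(t)] = 0.0563 * 4558
E[N(t)] = 256.6154

256.6154


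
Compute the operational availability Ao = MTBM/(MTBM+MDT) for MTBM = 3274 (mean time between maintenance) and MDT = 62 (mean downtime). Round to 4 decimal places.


MTBM = 3274
MDT = 62
MTBM + MDT = 3336
Ao = 3274 / 3336
Ao = 0.9814

0.9814


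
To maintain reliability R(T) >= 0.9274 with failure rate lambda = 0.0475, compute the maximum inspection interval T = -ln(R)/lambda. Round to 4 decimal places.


R_target = 0.9274
lambda = 0.0475
-ln(0.9274) = 0.0754
T = 0.0754 / 0.0475
T = 1.5867

1.5867


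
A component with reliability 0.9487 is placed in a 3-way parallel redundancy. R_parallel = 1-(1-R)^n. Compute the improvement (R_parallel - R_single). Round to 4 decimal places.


R_single = 0.9487, n = 3
1 - R_single = 0.0513
(1 - R_single)^n = 0.0513^3 = 0.0001
R_parallel = 1 - 0.0001 = 0.9999
Improvement = 0.9999 - 0.9487
Improvement = 0.0512

0.0512


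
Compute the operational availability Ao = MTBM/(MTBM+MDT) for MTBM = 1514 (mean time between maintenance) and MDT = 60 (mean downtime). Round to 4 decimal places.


MTBM = 1514
MDT = 60
MTBM + MDT = 1574
Ao = 1514 / 1574
Ao = 0.9619

0.9619


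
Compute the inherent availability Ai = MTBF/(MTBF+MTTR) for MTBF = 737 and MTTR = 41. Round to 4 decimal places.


MTBF = 737
MTTR = 41
MTBF + MTTR = 778
Ai = 737 / 778
Ai = 0.9473

0.9473


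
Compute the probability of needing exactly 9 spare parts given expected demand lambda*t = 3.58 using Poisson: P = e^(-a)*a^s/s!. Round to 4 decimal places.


a = 3.58, s = 9
e^(-a) = e^(-3.58) = 0.0279
a^s = 3.58^9 = 96593.3526
s! = 362880
P = 0.0279 * 96593.3526 / 362880
P = 0.0074

0.0074


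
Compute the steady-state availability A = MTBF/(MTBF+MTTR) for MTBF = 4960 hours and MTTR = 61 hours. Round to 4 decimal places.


MTBF = 4960
MTTR = 61
MTBF + MTTR = 5021
A = 4960 / 5021
A = 0.9879

0.9879


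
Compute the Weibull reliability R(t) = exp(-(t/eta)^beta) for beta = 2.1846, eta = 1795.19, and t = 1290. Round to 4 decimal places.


beta = 2.1846, eta = 1795.19, t = 1290
t/eta = 1290 / 1795.19 = 0.7186
(t/eta)^beta = 0.7186^2.1846 = 0.4858
R(t) = exp(-0.4858)
R(t) = 0.6152

0.6152


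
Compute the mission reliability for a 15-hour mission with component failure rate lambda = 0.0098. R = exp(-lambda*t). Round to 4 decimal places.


lambda = 0.0098
mission_time = 15
lambda * t = 0.0098 * 15 = 0.147
R = exp(-0.147)
R = 0.8633

0.8633


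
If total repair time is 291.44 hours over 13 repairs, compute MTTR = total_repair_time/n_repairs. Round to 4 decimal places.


total_repair_time = 291.44
n_repairs = 13
MTTR = 291.44 / 13
MTTR = 22.4185

22.4185


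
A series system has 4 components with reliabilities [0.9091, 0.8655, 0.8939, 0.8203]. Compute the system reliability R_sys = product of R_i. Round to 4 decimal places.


Components: [0.9091, 0.8655, 0.8939, 0.8203]
After component 1 (R=0.9091): product = 0.9091
After component 2 (R=0.8655): product = 0.7868
After component 3 (R=0.8939): product = 0.7033
After component 4 (R=0.8203): product = 0.577
R_sys = 0.577

0.577


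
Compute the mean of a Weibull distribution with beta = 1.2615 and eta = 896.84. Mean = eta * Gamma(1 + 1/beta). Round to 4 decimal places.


beta = 1.2615, eta = 896.84
1/beta = 0.7927
1 + 1/beta = 1.7927
Gamma(1.7927) = 0.9295
Mean = 896.84 * 0.9295
Mean = 833.5843

833.5843


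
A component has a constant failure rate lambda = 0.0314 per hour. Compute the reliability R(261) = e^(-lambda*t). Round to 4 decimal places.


lambda = 0.0314
t = 261
lambda * t = 8.1954
R(t) = e^(-8.1954)
R(t) = 0.0003

0.0003


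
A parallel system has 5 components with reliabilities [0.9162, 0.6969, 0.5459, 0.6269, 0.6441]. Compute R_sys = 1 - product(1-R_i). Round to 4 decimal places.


Components: [0.9162, 0.6969, 0.5459, 0.6269, 0.6441]
(1 - 0.9162) = 0.0838, running product = 0.0838
(1 - 0.6969) = 0.3031, running product = 0.0254
(1 - 0.5459) = 0.4541, running product = 0.0115
(1 - 0.6269) = 0.3731, running product = 0.0043
(1 - 0.6441) = 0.3559, running product = 0.0015
Product of (1-R_i) = 0.0015
R_sys = 1 - 0.0015 = 0.9985

0.9985


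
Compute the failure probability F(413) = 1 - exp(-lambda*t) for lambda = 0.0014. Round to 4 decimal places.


lambda = 0.0014, t = 413
lambda * t = 0.5782
exp(-0.5782) = 0.5609
F(t) = 1 - 0.5609
F(t) = 0.4391

0.4391


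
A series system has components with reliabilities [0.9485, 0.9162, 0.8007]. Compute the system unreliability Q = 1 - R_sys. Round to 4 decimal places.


Components: [0.9485, 0.9162, 0.8007]
After component 1: product = 0.9485
After component 2: product = 0.869
After component 3: product = 0.6958
R_sys = 0.6958
Q = 1 - 0.6958 = 0.3042

0.3042


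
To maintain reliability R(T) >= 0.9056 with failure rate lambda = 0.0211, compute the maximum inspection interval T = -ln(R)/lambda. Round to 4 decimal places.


R_target = 0.9056
lambda = 0.0211
-ln(0.9056) = 0.0992
T = 0.0992 / 0.0211
T = 4.6994

4.6994


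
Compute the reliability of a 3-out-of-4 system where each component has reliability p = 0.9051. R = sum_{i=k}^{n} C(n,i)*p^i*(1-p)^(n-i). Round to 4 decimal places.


k = 3, n = 4, p = 0.9051
i=3: C(4,3)=4 * 0.9051^3 * 0.0949^1 = 0.2815
i=4: C(4,4)=1 * 0.9051^4 * 0.0949^0 = 0.6711
R = sum of terms = 0.9526

0.9526


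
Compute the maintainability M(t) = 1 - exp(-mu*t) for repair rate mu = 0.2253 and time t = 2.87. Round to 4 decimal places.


mu = 0.2253, t = 2.87
mu * t = 0.2253 * 2.87 = 0.6466
exp(-0.6466) = 0.5238
M(t) = 1 - 0.5238
M(t) = 0.4762

0.4762
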